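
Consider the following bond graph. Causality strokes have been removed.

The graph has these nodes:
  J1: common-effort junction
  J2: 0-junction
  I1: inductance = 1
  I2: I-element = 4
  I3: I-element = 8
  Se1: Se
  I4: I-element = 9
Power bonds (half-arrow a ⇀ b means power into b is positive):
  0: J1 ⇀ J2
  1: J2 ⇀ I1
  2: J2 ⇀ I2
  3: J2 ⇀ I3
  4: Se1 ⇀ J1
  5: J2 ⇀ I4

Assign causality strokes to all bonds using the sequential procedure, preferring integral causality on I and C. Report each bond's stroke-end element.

b0 →J2
b1 →I1
b2 →I2
b3 →I3
b4 →J1
b5 →I4

#4 |J1  (Se1 (Se) sets effort on bond)
#0 |J2  (0-jn J1 has e-setter on 4)
#1 |I1  (common-e at J2 fixed by 0)
#2 |I2  (J2 effort already set via bond 0)
#3 |I3  (J2 effort already set via bond 0)
#5 |I4  (0-jn J2 has e-setter on 0)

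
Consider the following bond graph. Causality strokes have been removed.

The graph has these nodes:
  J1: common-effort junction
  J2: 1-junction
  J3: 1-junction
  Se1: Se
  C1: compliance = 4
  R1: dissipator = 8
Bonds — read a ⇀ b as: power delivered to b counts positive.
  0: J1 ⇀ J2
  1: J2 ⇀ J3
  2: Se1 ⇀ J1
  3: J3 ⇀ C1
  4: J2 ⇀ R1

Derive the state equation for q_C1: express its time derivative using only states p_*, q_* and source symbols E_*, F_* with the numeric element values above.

dq_C1/dt = E_Se1/8 - q_C1/32

#2 stroke→J1  (Se1: effort source, stroke at far end)
#0 stroke→J2  (J1: bond 2 brought effort, rest push out)
#3 stroke→J3  (C1: C, integral causality)
#1 stroke→J2  (closing 1-jn rule on J3)
#4 stroke→R1  (J2: last free bond brings flow in)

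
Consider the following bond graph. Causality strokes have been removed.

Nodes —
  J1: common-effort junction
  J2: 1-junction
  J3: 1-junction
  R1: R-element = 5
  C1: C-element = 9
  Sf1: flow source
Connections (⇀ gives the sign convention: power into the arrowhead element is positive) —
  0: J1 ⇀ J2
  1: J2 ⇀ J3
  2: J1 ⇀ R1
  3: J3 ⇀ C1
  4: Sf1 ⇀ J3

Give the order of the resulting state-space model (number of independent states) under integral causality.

1  (C1 all integral)

β4 →Sf1  (Sf1: flow source, stroke at near end)
β1 →J3  (1-jn J3 has f-setter on 4)
β3 →J3  (J3 flow already set via bond 4)
β0 →J2  (J2 flow already set via bond 1)
β2 →J1  (only one effort-in slot at J1)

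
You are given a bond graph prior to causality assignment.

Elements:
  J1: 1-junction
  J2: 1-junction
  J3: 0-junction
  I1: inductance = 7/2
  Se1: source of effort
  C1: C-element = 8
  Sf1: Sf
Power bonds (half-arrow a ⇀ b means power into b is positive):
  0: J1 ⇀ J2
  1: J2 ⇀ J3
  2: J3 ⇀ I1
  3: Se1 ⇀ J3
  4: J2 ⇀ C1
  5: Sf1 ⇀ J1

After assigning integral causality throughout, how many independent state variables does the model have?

b3 |J3  (Se1 fixes effort; stroke away)
b5 |Sf1  (Sf1 (Sf) sets flow on bond)
b0 |J1  (common-f at J1 fixed by 5)
b1 |J2  (common-f at J2 fixed by 0)
b4 |J2  (J2: bond 0 brought flow, rest push out)
b2 |I1  (0-jn J3 has e-setter on 3)

2  (C1, I1 all integral)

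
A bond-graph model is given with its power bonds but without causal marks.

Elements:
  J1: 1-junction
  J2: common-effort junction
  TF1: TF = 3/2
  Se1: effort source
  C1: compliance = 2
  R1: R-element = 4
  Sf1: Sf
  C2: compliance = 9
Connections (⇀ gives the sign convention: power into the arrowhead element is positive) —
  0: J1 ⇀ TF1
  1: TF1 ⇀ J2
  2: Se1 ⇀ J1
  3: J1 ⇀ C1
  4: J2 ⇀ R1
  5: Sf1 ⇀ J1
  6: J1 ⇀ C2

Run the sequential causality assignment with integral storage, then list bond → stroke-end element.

b0 →J1
b1 →TF1
b2 →J1
b3 →J1
b4 →J2
b5 →Sf1
b6 →J1

β2 →J1  (Se1 (Se) sets effort on bond)
β5 →Sf1  (Sf1 fixes flow; stroke at Sf1)
β0 →J1  (1-jn J1 has f-setter on 5)
β3 →J1  (common-f at J1 fixed by 5)
β6 →J1  (J1 flow already set via bond 5)
β1 →TF1  (TF1: transformer flips bond 0)
β4 →J2  (closing 0-jn rule on J2)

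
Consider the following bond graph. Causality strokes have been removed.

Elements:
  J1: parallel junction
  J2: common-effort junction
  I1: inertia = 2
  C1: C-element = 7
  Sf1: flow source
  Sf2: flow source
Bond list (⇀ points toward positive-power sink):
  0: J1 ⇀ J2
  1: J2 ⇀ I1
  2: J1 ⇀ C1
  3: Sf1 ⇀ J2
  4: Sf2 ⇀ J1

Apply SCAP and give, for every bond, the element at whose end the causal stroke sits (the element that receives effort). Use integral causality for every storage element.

bond 0 →J2
bond 1 →I1
bond 2 →J1
bond 3 →Sf1
bond 4 →Sf2

b3 stroke→Sf1  (Sf1 (Sf) sets flow on bond)
b4 stroke→Sf2  (source Sf2 imposes f)
b1 stroke→I1  (I1: I, integral causality)
b0 stroke→J2  (only one effort-in slot at J2)
b2 stroke→J1  (J1 needs exactly one e-in)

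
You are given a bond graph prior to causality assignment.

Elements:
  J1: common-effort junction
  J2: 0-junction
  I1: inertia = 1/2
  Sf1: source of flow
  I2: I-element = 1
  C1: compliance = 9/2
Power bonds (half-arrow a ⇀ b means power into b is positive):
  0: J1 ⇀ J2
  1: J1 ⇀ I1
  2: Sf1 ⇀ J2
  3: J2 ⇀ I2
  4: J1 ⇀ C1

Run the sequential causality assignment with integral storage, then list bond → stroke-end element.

b0 stroke at J2
b1 stroke at I1
b2 stroke at Sf1
b3 stroke at I2
b4 stroke at J1

b2 stroke at Sf1  (Sf1: flow source, stroke at near end)
b1 stroke at I1  (I1 integral (f out))
b3 stroke at I2  (I2: I, integral causality)
b0 stroke at J2  (closing 0-jn rule on J2)
b4 stroke at J1  (J1 needs exactly one e-in)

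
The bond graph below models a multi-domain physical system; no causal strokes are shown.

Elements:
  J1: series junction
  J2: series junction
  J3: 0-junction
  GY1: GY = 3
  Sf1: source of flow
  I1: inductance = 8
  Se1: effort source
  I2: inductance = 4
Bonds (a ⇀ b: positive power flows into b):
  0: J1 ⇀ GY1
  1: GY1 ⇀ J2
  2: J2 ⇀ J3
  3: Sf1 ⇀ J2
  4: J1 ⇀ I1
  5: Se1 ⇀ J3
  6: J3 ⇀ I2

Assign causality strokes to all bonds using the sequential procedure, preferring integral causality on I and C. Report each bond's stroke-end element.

β0 →J1
β1 →J2
β2 →J2
β3 →Sf1
β4 →I1
β5 →J3
β6 →I2

b3 stroke→Sf1  (Sf1 fixes flow; stroke at Sf1)
b5 stroke→J3  (source Se1 imposes e)
b1 stroke→J2  (J2: bond 3 brought flow, rest push out)
b2 stroke→J2  (J2 flow already set via bond 3)
b6 stroke→I2  (J3: bond 5 brought effort, rest push out)
b0 stroke→J1  (through GY1, causality inverts; strokes same side of GY1)
b4 stroke→I1  (J1 needs exactly one f-in)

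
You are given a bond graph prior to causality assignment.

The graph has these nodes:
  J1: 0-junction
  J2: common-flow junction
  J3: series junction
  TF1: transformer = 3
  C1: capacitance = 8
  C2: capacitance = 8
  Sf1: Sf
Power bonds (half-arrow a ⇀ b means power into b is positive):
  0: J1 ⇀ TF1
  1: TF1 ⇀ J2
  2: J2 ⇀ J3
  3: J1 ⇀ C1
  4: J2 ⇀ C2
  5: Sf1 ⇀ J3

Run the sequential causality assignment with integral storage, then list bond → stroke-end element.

b5 |Sf1  (Sf1 fixes flow; stroke at Sf1)
b2 |J3  (J3 flow already set via bond 5)
b1 |J2  (1-jn J2 has f-setter on 2)
b4 |J2  (1-jn J2 has f-setter on 2)
b0 |TF1  (TF1: transformer flips bond 1)
b3 |J1  (J1 needs exactly one e-in)

#0 stroke→TF1
#1 stroke→J2
#2 stroke→J3
#3 stroke→J1
#4 stroke→J2
#5 stroke→Sf1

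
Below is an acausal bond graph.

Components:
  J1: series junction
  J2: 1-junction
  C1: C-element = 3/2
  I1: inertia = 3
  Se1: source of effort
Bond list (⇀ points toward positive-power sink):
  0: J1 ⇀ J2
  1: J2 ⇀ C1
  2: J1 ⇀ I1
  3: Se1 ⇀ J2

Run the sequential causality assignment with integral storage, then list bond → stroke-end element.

b3 stroke at J2  (source Se1 imposes e)
b1 stroke at J2  (C1 integral (e out))
b0 stroke at J1  (J2 needs exactly one f-in)
b2 stroke at I1  (closing 1-jn rule on J1)

β0 stroke at J1
β1 stroke at J2
β2 stroke at I1
β3 stroke at J2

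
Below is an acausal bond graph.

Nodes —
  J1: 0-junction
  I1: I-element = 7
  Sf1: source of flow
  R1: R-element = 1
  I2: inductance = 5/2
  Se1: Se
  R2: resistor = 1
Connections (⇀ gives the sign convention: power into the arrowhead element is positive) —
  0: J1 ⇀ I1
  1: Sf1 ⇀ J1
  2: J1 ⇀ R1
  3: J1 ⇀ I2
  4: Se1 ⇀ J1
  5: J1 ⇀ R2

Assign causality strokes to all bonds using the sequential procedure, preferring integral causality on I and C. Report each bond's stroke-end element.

#1 →Sf1  (Sf1 (Sf) sets flow on bond)
#4 →J1  (Se1: effort source, stroke at far end)
#0 →I1  (J1: bond 4 brought effort, rest push out)
#2 →R1  (J1 effort already set via bond 4)
#3 →I2  (common-e at J1 fixed by 4)
#5 →R2  (common-e at J1 fixed by 4)

b0 stroke→I1
b1 stroke→Sf1
b2 stroke→R1
b3 stroke→I2
b4 stroke→J1
b5 stroke→R2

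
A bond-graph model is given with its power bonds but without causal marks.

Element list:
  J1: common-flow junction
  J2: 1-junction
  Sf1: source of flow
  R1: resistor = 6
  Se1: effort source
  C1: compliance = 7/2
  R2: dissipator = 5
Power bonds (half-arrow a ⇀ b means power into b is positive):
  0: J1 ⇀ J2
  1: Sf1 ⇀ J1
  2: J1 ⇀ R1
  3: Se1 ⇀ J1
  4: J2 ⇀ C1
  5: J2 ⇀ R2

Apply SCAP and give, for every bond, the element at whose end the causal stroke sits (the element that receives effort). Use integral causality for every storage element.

bond 1 stroke at Sf1  (Sf1 fixes flow; stroke at Sf1)
bond 3 stroke at J1  (Se1: effort source, stroke at far end)
bond 0 stroke at J1  (1-jn J1 has f-setter on 1)
bond 2 stroke at J1  (J1 flow already set via bond 1)
bond 4 stroke at J2  (J2: bond 0 brought flow, rest push out)
bond 5 stroke at J2  (J2 flow already set via bond 0)

β0 →J1
β1 →Sf1
β2 →J1
β3 →J1
β4 →J2
β5 →J2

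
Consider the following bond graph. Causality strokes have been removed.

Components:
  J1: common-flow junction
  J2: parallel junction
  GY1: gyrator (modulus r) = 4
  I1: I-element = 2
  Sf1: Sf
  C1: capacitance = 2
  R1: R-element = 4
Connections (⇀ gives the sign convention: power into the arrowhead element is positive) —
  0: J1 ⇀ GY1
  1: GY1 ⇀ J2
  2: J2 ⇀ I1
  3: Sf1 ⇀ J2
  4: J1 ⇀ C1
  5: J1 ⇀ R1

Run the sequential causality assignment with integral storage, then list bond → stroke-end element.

b0 stroke at J1
b1 stroke at J2
b2 stroke at I1
b3 stroke at Sf1
b4 stroke at J1
b5 stroke at R1

bond 3 stroke at Sf1  (Sf1 fixes flow; stroke at Sf1)
bond 2 stroke at I1  (I1 integral (f out))
bond 1 stroke at J2  (closing 0-jn rule on J2)
bond 0 stroke at J1  (GY GY1: same side as bond 1)
bond 4 stroke at J1  (C1: C, integral causality)
bond 5 stroke at R1  (only one flow-in slot at J1)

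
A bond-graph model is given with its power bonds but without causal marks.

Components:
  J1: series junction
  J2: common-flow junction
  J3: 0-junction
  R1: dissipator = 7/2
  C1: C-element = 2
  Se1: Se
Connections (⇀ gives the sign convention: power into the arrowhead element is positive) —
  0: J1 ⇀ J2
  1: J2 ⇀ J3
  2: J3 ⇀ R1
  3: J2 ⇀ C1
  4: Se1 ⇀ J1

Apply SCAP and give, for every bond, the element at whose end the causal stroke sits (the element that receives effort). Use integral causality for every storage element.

b4 |J1  (Se1 (Se) sets effort on bond)
b0 |J2  (J1: last free bond brings flow in)
b3 |J2  (prefer integral on C1)
b1 |J3  (closing 1-jn rule on J2)
b2 |R1  (common-e at J3 fixed by 1)

b0 |J2
b1 |J3
b2 |R1
b3 |J2
b4 |J1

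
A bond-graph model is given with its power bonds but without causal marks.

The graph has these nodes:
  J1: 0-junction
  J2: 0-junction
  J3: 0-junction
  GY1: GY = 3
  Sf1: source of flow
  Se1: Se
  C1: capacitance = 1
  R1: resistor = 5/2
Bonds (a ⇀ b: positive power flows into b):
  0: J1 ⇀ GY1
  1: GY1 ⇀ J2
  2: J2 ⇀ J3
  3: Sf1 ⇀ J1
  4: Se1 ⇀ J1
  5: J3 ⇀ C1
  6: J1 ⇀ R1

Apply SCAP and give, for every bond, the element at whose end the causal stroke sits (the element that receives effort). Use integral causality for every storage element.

#0 stroke at GY1
#1 stroke at GY1
#2 stroke at J2
#3 stroke at Sf1
#4 stroke at J1
#5 stroke at J3
#6 stroke at R1

bond 3 →Sf1  (Sf1: flow source, stroke at near end)
bond 4 →J1  (Se1 (Se) sets effort on bond)
bond 0 →GY1  (common-e at J1 fixed by 4)
bond 6 →R1  (common-e at J1 fixed by 4)
bond 1 →GY1  (GY GY1: same side as bond 0)
bond 2 →J2  (closing 0-jn rule on J2)
bond 5 →J3  (closing 0-jn rule on J3)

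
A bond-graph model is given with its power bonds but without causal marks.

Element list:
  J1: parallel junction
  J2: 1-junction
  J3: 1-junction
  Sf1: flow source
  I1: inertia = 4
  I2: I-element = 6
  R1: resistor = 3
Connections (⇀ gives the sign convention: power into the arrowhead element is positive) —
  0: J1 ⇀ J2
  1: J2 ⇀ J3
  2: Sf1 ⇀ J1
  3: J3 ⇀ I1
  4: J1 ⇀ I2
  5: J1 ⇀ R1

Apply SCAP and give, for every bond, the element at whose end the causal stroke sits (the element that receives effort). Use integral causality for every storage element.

#2 stroke at Sf1  (Sf1: flow source, stroke at near end)
#3 stroke at I1  (prefer integral on I1)
#1 stroke at J3  (J3 flow already set via bond 3)
#0 stroke at J2  (J2 flow already set via bond 1)
#4 stroke at I2  (I2: I, integral causality)
#5 stroke at J1  (closing 0-jn rule on J1)

β0 stroke→J2
β1 stroke→J3
β2 stroke→Sf1
β3 stroke→I1
β4 stroke→I2
β5 stroke→J1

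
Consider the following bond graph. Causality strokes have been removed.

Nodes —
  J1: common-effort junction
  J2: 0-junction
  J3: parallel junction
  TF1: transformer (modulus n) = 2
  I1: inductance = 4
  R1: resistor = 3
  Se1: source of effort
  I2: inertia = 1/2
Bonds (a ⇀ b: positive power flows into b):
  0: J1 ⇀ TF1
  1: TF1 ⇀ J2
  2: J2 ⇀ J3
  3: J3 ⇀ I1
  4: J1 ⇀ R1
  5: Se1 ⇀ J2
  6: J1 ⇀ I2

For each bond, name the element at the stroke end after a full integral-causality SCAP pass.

β5 →J2  (Se1: effort source, stroke at far end)
β1 →TF1  (J2: bond 5 brought effort, rest push out)
β2 →J3  (0-jn J2 has e-setter on 5)
β3 →I1  (common-e at J3 fixed by 2)
β0 →J1  (through TF1, causality passes straight; one stroke at TF1)
β4 →R1  (common-e at J1 fixed by 0)
β6 →I2  (J1: bond 0 brought effort, rest push out)

β0 stroke at J1
β1 stroke at TF1
β2 stroke at J3
β3 stroke at I1
β4 stroke at R1
β5 stroke at J2
β6 stroke at I2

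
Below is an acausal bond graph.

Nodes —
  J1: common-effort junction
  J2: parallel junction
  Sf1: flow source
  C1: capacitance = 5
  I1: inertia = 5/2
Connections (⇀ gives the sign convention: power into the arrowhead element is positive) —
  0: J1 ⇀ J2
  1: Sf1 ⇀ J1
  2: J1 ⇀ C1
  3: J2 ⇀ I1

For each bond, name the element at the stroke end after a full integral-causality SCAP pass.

bond 1 stroke at Sf1  (Sf1 (Sf) sets flow on bond)
bond 2 stroke at J1  (C1 integral (e out))
bond 0 stroke at J2  (J1 effort already set via bond 2)
bond 3 stroke at I1  (J2: bond 0 brought effort, rest push out)

bond 0 stroke at J2
bond 1 stroke at Sf1
bond 2 stroke at J1
bond 3 stroke at I1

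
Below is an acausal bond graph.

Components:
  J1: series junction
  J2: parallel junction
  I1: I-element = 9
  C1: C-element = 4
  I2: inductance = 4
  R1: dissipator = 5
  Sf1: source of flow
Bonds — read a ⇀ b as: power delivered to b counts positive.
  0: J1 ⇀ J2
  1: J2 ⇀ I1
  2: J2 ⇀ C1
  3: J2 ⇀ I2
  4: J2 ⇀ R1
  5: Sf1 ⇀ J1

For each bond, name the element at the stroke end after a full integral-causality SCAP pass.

b5 stroke→Sf1  (Sf1 fixes flow; stroke at Sf1)
b0 stroke→J1  (1-jn J1 has f-setter on 5)
b1 stroke→I1  (I1: I, integral causality)
b2 stroke→J2  (C1 integral (e out))
b3 stroke→I2  (J2 effort already set via bond 2)
b4 stroke→R1  (J2: bond 2 brought effort, rest push out)

#0 |J1
#1 |I1
#2 |J2
#3 |I2
#4 |R1
#5 |Sf1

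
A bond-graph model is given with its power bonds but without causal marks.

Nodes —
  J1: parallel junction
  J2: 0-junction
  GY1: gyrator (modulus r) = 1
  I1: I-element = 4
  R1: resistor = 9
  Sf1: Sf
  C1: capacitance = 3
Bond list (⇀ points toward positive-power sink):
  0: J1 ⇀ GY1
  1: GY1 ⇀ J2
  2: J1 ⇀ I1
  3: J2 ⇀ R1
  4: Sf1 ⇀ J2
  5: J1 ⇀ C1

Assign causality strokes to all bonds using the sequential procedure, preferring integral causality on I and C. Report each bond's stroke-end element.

bond 0 |GY1
bond 1 |GY1
bond 2 |I1
bond 3 |J2
bond 4 |Sf1
bond 5 |J1

b4 |Sf1  (Sf1 fixes flow; stroke at Sf1)
b2 |I1  (I1 integral (f out))
b5 |J1  (prefer integral on C1)
b0 |GY1  (J1: bond 5 brought effort, rest push out)
b1 |GY1  (GY1: gyrator matches bond 0)
b3 |J2  (J2: last free bond brings effort in)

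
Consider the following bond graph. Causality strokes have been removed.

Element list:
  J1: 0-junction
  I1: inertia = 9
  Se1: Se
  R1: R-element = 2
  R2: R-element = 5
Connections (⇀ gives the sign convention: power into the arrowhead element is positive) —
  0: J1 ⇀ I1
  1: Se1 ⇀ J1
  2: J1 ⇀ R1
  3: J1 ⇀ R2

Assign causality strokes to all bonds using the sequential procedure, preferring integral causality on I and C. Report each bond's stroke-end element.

bond 0 →I1
bond 1 →J1
bond 2 →R1
bond 3 →R2

b1 stroke at J1  (Se1: effort source, stroke at far end)
b0 stroke at I1  (common-e at J1 fixed by 1)
b2 stroke at R1  (common-e at J1 fixed by 1)
b3 stroke at R2  (common-e at J1 fixed by 1)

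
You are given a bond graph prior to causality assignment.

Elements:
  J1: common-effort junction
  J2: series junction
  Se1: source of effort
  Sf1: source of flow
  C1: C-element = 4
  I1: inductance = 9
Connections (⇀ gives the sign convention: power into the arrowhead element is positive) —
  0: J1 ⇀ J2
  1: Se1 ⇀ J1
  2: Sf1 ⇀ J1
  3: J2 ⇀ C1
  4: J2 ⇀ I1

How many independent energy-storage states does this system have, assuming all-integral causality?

2  (C1, I1 all integral)

β1 stroke→J1  (Se1: effort source, stroke at far end)
β2 stroke→Sf1  (Sf1 (Sf) sets flow on bond)
β0 stroke→J2  (J1 effort already set via bond 1)
β3 stroke→J2  (prefer integral on C1)
β4 stroke→I1  (J2 needs exactly one f-in)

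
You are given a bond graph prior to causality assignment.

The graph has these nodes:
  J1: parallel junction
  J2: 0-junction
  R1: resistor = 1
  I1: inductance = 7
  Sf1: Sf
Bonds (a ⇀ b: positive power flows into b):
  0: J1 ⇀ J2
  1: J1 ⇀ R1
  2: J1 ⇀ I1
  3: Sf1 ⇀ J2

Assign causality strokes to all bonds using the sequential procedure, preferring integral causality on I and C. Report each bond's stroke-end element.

b3 →Sf1  (source Sf1 imposes f)
b0 →J2  (closing 0-jn rule on J2)
b2 →I1  (I1: I, integral causality)
b1 →J1  (closing 0-jn rule on J1)

b0 stroke at J2
b1 stroke at J1
b2 stroke at I1
b3 stroke at Sf1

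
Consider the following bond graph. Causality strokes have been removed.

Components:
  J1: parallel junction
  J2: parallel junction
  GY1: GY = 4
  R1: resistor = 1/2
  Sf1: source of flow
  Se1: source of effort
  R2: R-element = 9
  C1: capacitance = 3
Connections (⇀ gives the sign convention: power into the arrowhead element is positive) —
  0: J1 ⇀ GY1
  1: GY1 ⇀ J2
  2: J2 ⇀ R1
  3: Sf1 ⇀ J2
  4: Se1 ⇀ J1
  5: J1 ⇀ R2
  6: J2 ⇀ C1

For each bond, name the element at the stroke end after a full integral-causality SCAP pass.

b0 stroke→GY1
b1 stroke→GY1
b2 stroke→R1
b3 stroke→Sf1
b4 stroke→J1
b5 stroke→R2
b6 stroke→J2

bond 3 →Sf1  (Sf1: flow source, stroke at near end)
bond 4 →J1  (Se1: effort source, stroke at far end)
bond 0 →GY1  (0-jn J1 has e-setter on 4)
bond 5 →R2  (common-e at J1 fixed by 4)
bond 1 →GY1  (GY GY1: same side as bond 0)
bond 6 →J2  (prefer integral on C1)
bond 2 →R1  (0-jn J2 has e-setter on 6)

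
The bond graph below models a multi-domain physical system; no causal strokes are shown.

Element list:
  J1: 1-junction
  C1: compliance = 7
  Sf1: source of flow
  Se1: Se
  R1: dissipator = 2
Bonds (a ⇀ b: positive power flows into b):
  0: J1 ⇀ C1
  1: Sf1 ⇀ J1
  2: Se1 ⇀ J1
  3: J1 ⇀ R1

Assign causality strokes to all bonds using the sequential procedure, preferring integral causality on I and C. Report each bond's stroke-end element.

β0 stroke→J1
β1 stroke→Sf1
β2 stroke→J1
β3 stroke→J1

bond 1 stroke→Sf1  (source Sf1 imposes f)
bond 2 stroke→J1  (Se1 fixes effort; stroke away)
bond 0 stroke→J1  (1-jn J1 has f-setter on 1)
bond 3 stroke→J1  (common-f at J1 fixed by 1)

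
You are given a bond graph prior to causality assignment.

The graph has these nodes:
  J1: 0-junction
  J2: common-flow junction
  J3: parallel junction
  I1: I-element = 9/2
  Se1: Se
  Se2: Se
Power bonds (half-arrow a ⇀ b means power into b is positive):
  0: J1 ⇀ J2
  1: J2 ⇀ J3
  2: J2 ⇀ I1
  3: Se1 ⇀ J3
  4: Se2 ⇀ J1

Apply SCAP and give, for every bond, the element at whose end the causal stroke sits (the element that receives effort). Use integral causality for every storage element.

#0 |J2
#1 |J2
#2 |I1
#3 |J3
#4 |J1

b3 stroke at J3  (Se1: effort source, stroke at far end)
b4 stroke at J1  (Se2 fixes effort; stroke away)
b0 stroke at J2  (common-e at J1 fixed by 4)
b1 stroke at J2  (J3: bond 3 brought effort, rest push out)
b2 stroke at I1  (J2 needs exactly one f-in)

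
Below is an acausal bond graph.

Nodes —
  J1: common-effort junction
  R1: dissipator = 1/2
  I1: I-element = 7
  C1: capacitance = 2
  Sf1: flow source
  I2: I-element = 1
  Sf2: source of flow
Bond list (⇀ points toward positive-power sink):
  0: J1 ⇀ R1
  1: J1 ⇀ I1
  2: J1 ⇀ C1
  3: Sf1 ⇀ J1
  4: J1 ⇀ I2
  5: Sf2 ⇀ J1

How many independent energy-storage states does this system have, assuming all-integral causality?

bond 3 →Sf1  (Sf1: flow source, stroke at near end)
bond 5 →Sf2  (source Sf2 imposes f)
bond 1 →I1  (I1 integral (f out))
bond 2 →J1  (C1: C, integral causality)
bond 0 →R1  (0-jn J1 has e-setter on 2)
bond 4 →I2  (J1 effort already set via bond 2)

3  (C1, I1, I2 all integral)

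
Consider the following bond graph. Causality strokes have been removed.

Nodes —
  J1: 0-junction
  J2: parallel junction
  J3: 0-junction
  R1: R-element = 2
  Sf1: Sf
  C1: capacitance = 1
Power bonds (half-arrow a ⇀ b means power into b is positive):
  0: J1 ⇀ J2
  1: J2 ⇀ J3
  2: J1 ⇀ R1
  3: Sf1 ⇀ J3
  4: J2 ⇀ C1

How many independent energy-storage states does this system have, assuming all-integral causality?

β3 stroke at Sf1  (Sf1 (Sf) sets flow on bond)
β1 stroke at J3  (only one effort-in slot at J3)
β4 stroke at J2  (prefer integral on C1)
β0 stroke at J1  (J2 effort already set via bond 4)
β2 stroke at R1  (common-e at J1 fixed by 0)

1  (C1 all integral)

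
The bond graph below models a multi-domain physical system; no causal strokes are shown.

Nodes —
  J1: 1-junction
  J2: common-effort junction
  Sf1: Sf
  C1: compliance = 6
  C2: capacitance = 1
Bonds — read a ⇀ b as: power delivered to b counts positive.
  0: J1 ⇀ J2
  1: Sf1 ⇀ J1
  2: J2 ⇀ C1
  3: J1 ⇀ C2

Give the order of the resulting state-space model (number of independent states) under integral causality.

2  (C1, C2 all integral)

b1 →Sf1  (Sf1: flow source, stroke at near end)
b0 →J1  (J1 flow already set via bond 1)
b3 →J1  (common-f at J1 fixed by 1)
b2 →J2  (closing 0-jn rule on J2)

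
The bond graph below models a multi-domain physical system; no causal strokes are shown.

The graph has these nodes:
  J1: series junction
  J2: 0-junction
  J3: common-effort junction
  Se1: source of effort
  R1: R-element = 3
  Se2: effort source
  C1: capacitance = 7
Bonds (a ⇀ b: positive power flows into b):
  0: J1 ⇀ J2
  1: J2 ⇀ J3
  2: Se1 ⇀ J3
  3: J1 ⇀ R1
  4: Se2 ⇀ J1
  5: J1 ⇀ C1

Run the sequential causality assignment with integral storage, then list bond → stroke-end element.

b2 →J3  (source Se1 imposes e)
b4 →J1  (Se2: effort source, stroke at far end)
b1 →J2  (J3 effort already set via bond 2)
b0 →J1  (0-jn J2 has e-setter on 1)
b5 →J1  (C1 integral (e out))
b3 →R1  (closing 1-jn rule on J1)

bond 0 stroke at J1
bond 1 stroke at J2
bond 2 stroke at J3
bond 3 stroke at R1
bond 4 stroke at J1
bond 5 stroke at J1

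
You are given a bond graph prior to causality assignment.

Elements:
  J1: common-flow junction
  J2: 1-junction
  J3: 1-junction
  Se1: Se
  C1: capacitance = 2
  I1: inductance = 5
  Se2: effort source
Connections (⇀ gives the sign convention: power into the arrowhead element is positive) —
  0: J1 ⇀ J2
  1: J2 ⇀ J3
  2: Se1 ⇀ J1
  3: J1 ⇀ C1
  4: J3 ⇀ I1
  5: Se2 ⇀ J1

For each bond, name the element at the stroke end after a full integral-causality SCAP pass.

b0 stroke→J2
b1 stroke→J3
b2 stroke→J1
b3 stroke→J1
b4 stroke→I1
b5 stroke→J1

β2 →J1  (Se1 fixes effort; stroke away)
β5 →J1  (Se2 fixes effort; stroke away)
β3 →J1  (prefer integral on C1)
β0 →J2  (J1: last free bond brings flow in)
β1 →J3  (closing 1-jn rule on J2)
β4 →I1  (only one flow-in slot at J3)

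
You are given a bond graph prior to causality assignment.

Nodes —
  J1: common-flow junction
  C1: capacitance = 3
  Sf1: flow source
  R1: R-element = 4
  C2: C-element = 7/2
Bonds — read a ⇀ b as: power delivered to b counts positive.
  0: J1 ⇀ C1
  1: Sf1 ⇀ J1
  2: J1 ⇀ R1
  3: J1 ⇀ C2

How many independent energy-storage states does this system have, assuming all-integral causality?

2  (C1, C2 all integral)

bond 1 |Sf1  (Sf1 fixes flow; stroke at Sf1)
bond 0 |J1  (J1: bond 1 brought flow, rest push out)
bond 2 |J1  (common-f at J1 fixed by 1)
bond 3 |J1  (J1: bond 1 brought flow, rest push out)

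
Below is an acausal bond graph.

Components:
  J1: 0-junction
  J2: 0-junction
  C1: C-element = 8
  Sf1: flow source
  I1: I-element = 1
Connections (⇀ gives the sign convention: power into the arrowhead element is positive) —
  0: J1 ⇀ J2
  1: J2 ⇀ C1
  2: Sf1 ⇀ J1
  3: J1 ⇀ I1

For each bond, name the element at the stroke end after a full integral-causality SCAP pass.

bond 0 →J1
bond 1 →J2
bond 2 →Sf1
bond 3 →I1

#2 stroke at Sf1  (Sf1: flow source, stroke at near end)
#1 stroke at J2  (C1 integral (e out))
#0 stroke at J1  (J2 effort already set via bond 1)
#3 stroke at I1  (J1: bond 0 brought effort, rest push out)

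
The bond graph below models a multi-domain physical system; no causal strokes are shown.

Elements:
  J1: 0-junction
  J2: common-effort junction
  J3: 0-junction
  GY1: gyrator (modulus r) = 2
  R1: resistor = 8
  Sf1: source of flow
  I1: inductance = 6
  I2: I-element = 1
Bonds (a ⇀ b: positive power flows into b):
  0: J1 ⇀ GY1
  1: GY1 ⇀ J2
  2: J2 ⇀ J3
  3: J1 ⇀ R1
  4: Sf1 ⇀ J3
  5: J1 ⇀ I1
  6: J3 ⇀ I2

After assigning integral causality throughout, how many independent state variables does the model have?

2  (I1, I2 all integral)

β4 stroke→Sf1  (source Sf1 imposes f)
β5 stroke→I1  (I1 outputs flow p/I1)
β6 stroke→I2  (I2 outputs flow p/I2)
β2 stroke→J3  (only one effort-in slot at J3)
β1 stroke→J2  (J2 needs exactly one e-in)
β0 stroke→J1  (through GY1, causality inverts; strokes same side of GY1)
β3 stroke→R1  (common-e at J1 fixed by 0)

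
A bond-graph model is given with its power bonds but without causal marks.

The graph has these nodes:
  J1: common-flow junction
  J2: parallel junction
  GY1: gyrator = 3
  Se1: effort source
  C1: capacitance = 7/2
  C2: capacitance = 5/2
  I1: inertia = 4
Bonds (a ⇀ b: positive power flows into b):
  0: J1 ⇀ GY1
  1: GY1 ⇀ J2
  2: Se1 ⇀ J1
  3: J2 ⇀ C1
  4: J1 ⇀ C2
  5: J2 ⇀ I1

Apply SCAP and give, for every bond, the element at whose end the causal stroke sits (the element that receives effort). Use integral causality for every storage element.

b0 stroke at GY1
b1 stroke at GY1
b2 stroke at J1
b3 stroke at J2
b4 stroke at J1
b5 stroke at I1

bond 2 stroke→J1  (Se1: effort source, stroke at far end)
bond 3 stroke→J2  (C1: C, integral causality)
bond 1 stroke→GY1  (J2 effort already set via bond 3)
bond 5 stroke→I1  (common-e at J2 fixed by 3)
bond 0 stroke→GY1  (through GY1, causality inverts; strokes same side of GY1)
bond 4 stroke→J1  (J1 flow already set via bond 0)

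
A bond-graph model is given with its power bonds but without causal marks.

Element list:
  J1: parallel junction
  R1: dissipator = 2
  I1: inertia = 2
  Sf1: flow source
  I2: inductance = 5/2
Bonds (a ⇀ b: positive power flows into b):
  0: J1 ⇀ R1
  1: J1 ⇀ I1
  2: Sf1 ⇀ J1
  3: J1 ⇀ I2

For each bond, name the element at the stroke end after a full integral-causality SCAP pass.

b2 →Sf1  (Sf1 fixes flow; stroke at Sf1)
b1 →I1  (I1 outputs flow p/I1)
b3 →I2  (I2: I, integral causality)
b0 →J1  (J1 needs exactly one e-in)

#0 stroke→J1
#1 stroke→I1
#2 stroke→Sf1
#3 stroke→I2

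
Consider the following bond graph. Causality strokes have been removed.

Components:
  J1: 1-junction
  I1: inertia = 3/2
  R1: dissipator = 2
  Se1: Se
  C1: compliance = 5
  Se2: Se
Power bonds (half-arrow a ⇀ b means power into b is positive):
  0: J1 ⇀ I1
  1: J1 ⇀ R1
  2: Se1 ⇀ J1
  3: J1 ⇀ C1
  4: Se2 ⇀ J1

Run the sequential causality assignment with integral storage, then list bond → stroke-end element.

b2 |J1  (Se1 fixes effort; stroke away)
b4 |J1  (Se2: effort source, stroke at far end)
b0 |I1  (I1 outputs flow p/I1)
b1 |J1  (J1 flow already set via bond 0)
b3 |J1  (J1: bond 0 brought flow, rest push out)

#0 |I1
#1 |J1
#2 |J1
#3 |J1
#4 |J1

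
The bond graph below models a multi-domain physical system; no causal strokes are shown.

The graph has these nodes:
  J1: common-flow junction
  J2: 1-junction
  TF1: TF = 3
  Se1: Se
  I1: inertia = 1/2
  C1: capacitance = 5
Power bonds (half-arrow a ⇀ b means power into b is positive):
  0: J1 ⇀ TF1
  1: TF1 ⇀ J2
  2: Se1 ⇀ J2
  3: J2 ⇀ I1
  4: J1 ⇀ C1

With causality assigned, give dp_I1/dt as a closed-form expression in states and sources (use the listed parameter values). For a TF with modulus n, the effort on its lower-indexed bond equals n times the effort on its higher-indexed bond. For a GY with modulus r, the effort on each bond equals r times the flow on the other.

b2 |J2  (Se1 fixes effort; stroke away)
b3 |I1  (I1 integral (f out))
b1 |J2  (J2: bond 3 brought flow, rest push out)
b0 |TF1  (TF TF1: opposite of bond 1)
b4 |J1  (J1: bond 0 brought flow, rest push out)

dp_I1/dt = E_Se1 - q_C1/15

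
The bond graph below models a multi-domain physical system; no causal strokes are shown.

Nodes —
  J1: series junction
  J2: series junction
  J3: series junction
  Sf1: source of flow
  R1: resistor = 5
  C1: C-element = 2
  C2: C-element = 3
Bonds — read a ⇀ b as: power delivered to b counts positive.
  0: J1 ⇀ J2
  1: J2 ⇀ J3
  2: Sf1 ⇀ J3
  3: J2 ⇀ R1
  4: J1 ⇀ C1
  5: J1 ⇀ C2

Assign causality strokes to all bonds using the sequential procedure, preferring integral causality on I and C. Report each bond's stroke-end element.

b0 stroke→J2
b1 stroke→J3
b2 stroke→Sf1
b3 stroke→J2
b4 stroke→J1
b5 stroke→J1

b2 |Sf1  (Sf1 (Sf) sets flow on bond)
b1 |J3  (J3: bond 2 brought flow, rest push out)
b0 |J2  (J2 flow already set via bond 1)
b3 |J2  (common-f at J2 fixed by 1)
b4 |J1  (J1: bond 0 brought flow, rest push out)
b5 |J1  (J1: bond 0 brought flow, rest push out)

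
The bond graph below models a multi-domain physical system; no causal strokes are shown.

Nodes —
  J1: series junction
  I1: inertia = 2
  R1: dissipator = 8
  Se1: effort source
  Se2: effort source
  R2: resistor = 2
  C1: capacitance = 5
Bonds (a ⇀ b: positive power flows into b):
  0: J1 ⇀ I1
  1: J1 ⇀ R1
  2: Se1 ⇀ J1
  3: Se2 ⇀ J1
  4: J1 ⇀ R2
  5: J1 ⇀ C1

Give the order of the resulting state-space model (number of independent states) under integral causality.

#2 stroke at J1  (Se1 fixes effort; stroke away)
#3 stroke at J1  (Se2 fixes effort; stroke away)
#0 stroke at I1  (prefer integral on I1)
#1 stroke at J1  (J1 flow already set via bond 0)
#4 stroke at J1  (J1: bond 0 brought flow, rest push out)
#5 stroke at J1  (J1 flow already set via bond 0)

2  (C1, I1 all integral)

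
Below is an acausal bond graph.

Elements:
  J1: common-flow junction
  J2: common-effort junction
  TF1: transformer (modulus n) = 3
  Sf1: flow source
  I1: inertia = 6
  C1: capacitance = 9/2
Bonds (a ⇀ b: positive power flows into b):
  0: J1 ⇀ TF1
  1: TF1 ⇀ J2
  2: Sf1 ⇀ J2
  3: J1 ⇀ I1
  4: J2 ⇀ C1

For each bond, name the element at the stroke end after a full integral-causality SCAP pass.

b0 stroke at J1
b1 stroke at TF1
b2 stroke at Sf1
b3 stroke at I1
b4 stroke at J2

bond 2 stroke at Sf1  (Sf1: flow source, stroke at near end)
bond 3 stroke at I1  (I1 outputs flow p/I1)
bond 0 stroke at J1  (common-f at J1 fixed by 3)
bond 1 stroke at TF1  (TF TF1: opposite of bond 0)
bond 4 stroke at J2  (only one effort-in slot at J2)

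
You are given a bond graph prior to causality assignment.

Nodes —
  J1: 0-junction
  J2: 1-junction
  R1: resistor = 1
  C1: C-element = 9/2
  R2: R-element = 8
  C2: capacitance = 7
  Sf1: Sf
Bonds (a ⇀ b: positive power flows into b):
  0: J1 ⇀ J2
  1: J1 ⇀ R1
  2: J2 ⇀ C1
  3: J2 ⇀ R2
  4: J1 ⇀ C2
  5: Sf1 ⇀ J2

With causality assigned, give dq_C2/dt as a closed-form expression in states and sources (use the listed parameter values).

bond 5 →Sf1  (Sf1 fixes flow; stroke at Sf1)
bond 0 →J2  (common-f at J2 fixed by 5)
bond 2 →J2  (J2 flow already set via bond 5)
bond 3 →J2  (common-f at J2 fixed by 5)
bond 4 →J1  (C2: C, integral causality)
bond 1 →R1  (J1: bond 4 brought effort, rest push out)

dq_C2/dt = -F_Sf1 - q_C2/7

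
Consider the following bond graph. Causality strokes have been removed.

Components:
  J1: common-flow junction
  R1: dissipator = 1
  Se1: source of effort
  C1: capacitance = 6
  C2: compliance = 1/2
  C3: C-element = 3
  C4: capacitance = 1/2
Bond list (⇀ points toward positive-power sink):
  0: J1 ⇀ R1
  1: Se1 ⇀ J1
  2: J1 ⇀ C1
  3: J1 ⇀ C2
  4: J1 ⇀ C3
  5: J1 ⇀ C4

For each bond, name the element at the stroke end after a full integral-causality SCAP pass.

#0 →R1
#1 →J1
#2 →J1
#3 →J1
#4 →J1
#5 →J1

β1 stroke at J1  (Se1 fixes effort; stroke away)
β2 stroke at J1  (prefer integral on C1)
β3 stroke at J1  (prefer integral on C2)
β4 stroke at J1  (C3: C, integral causality)
β5 stroke at J1  (C4 outputs effort q/C4)
β0 stroke at R1  (J1 needs exactly one f-in)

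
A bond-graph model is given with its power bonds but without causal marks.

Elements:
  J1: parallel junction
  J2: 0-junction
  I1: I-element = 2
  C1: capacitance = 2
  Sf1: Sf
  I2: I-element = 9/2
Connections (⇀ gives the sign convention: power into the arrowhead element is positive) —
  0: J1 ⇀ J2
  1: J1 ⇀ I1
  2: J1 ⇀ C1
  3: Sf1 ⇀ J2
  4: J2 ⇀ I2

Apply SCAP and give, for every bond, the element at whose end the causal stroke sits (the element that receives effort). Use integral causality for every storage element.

β0 stroke at J2
β1 stroke at I1
β2 stroke at J1
β3 stroke at Sf1
β4 stroke at I2

#3 →Sf1  (Sf1 (Sf) sets flow on bond)
#1 →I1  (I1 outputs flow p/I1)
#2 →J1  (C1: C, integral causality)
#0 →J2  (0-jn J1 has e-setter on 2)
#4 →I2  (J2 effort already set via bond 0)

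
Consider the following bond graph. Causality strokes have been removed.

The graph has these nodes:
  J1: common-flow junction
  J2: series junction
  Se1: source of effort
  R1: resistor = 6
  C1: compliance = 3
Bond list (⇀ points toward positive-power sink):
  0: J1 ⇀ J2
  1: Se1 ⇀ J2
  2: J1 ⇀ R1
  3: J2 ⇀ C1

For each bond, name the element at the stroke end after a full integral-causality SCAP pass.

bond 1 →J2  (source Se1 imposes e)
bond 3 →J2  (C1 outputs effort q/C1)
bond 0 →J1  (only one flow-in slot at J2)
bond 2 →R1  (only one flow-in slot at J1)

#0 |J1
#1 |J2
#2 |R1
#3 |J2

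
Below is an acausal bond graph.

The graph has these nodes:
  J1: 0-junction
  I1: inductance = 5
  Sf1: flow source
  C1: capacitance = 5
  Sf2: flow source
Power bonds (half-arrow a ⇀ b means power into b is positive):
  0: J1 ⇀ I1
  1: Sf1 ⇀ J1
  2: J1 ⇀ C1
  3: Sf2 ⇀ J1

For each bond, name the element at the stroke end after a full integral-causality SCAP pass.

bond 0 stroke→I1
bond 1 stroke→Sf1
bond 2 stroke→J1
bond 3 stroke→Sf2

#1 stroke→Sf1  (Sf1 (Sf) sets flow on bond)
#3 stroke→Sf2  (Sf2 (Sf) sets flow on bond)
#0 stroke→I1  (prefer integral on I1)
#2 stroke→J1  (J1: last free bond brings effort in)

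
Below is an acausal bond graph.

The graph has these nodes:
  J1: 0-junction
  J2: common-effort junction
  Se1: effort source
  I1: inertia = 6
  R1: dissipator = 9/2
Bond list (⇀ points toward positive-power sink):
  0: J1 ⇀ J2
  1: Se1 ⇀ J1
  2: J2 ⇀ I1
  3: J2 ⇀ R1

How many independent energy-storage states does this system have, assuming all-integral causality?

β1 stroke→J1  (Se1: effort source, stroke at far end)
β0 stroke→J2  (J1 effort already set via bond 1)
β2 stroke→I1  (J2 effort already set via bond 0)
β3 stroke→R1  (0-jn J2 has e-setter on 0)

1  (I1 all integral)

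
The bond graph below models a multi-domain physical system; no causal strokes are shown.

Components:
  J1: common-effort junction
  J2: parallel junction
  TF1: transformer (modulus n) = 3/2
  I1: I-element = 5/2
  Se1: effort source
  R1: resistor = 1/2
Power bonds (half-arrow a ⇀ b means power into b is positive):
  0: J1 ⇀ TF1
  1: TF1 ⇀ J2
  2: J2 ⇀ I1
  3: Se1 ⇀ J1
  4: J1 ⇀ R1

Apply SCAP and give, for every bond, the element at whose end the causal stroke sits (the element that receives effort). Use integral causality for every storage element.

β3 stroke→J1  (Se1 (Se) sets effort on bond)
β0 stroke→TF1  (J1 effort already set via bond 3)
β4 stroke→R1  (0-jn J1 has e-setter on 3)
β1 stroke→J2  (TF1 one-in-one-out from 0)
β2 stroke→I1  (J2 effort already set via bond 1)

b0 stroke→TF1
b1 stroke→J2
b2 stroke→I1
b3 stroke→J1
b4 stroke→R1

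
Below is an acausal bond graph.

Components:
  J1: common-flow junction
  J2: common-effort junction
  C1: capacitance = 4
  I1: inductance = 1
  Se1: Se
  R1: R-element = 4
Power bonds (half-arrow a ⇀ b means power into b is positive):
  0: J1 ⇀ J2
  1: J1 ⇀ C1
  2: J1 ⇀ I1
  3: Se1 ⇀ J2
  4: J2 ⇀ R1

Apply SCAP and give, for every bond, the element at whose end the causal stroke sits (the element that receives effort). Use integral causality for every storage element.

β0 →J1
β1 →J1
β2 →I1
β3 →J2
β4 →R1

β3 |J2  (Se1 fixes effort; stroke away)
β0 |J1  (J2: bond 3 brought effort, rest push out)
β4 |R1  (0-jn J2 has e-setter on 3)
β1 |J1  (C1 integral (e out))
β2 |I1  (J1: last free bond brings flow in)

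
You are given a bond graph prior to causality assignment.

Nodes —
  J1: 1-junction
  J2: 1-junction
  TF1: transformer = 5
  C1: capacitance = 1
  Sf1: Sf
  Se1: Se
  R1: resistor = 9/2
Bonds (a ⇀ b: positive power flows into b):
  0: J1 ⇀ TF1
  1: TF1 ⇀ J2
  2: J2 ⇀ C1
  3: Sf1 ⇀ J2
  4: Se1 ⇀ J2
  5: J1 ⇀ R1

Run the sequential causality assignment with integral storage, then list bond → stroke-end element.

b3 →Sf1  (Sf1 (Sf) sets flow on bond)
b4 →J2  (Se1: effort source, stroke at far end)
b1 →J2  (J2: bond 3 brought flow, rest push out)
b2 →J2  (1-jn J2 has f-setter on 3)
b0 →TF1  (TF TF1: opposite of bond 1)
b5 →J1  (1-jn J1 has f-setter on 0)

bond 0 →TF1
bond 1 →J2
bond 2 →J2
bond 3 →Sf1
bond 4 →J2
bond 5 →J1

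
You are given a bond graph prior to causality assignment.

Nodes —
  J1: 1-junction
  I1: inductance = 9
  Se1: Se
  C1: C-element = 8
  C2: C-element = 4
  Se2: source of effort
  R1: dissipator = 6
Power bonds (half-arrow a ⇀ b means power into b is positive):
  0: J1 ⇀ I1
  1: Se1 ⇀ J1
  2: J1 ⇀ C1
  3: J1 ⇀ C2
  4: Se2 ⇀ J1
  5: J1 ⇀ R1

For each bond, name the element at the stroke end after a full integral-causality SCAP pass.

bond 0 |I1
bond 1 |J1
bond 2 |J1
bond 3 |J1
bond 4 |J1
bond 5 |J1

#1 stroke→J1  (Se1: effort source, stroke at far end)
#4 stroke→J1  (source Se2 imposes e)
#0 stroke→I1  (I1 integral (f out))
#2 stroke→J1  (J1 flow already set via bond 0)
#3 stroke→J1  (J1 flow already set via bond 0)
#5 stroke→J1  (common-f at J1 fixed by 0)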